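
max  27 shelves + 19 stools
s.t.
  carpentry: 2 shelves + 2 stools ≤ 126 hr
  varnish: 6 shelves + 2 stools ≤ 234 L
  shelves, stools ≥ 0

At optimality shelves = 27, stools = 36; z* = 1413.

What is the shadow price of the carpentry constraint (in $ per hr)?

7.5

At the optimum: carpentry uses 126 of 126 (binding); varnish uses 234 of 234 (binding).
The binding rows give the dual system: 2·y_carpentry + 6·y_varnish = 27 and 2·y_carpentry + 2·y_varnish = 19.
This yields shadow prices y_carpentry = 7.5, y_varnish = 2.
Shadow price of carpentry = 7.5.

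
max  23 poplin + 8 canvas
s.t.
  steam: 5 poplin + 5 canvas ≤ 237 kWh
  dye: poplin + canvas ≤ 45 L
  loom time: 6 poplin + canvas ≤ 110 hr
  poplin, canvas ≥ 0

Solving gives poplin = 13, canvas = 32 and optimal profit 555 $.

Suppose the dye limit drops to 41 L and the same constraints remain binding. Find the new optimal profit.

535

Binding: dye and loom time. Non-binding: steam (12 unused).
Slack constraints have shadow price 0 (complementary slackness).
From A_Bᵀ y = c: 1·y_dye + 6·y_loom time = 23; 1·y_dye + 1·y_loom time = 8.
This yields shadow prices y_dye = 5, y_loom time = 3.
Δz = y_dye·Δb = 5 × (-4) = -20, so new z* = 555 − 20 = 535.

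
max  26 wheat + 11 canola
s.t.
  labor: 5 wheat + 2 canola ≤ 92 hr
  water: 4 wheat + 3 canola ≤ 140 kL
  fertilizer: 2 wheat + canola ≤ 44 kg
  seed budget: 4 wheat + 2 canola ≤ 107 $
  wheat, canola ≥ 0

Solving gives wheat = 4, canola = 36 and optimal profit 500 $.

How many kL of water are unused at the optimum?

16

water used = 4·4 + 3·36 = 124; slack = 140 − 124 = 16.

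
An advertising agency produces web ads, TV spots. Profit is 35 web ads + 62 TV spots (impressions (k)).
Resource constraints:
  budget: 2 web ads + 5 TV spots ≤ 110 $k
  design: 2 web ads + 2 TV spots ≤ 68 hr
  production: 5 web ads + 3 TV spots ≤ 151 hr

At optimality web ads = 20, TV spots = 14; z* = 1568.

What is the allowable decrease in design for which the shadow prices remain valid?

Binding constraints: budget, design. The basis is B = [[2,5],[2,2]] with det -6.
Per unit decrease in design, x* moves by d = (-0.8333, 0.3333).
The basis stays optimal until web ads reaches 0; allowable decrease = 24 hr.

24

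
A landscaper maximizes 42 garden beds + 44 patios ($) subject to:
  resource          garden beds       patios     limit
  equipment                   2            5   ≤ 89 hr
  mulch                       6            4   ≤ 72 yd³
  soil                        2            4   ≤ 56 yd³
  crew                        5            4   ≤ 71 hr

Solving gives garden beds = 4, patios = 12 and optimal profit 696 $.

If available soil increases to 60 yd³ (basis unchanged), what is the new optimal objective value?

At the optimum: equipment uses 68 of 89 (slack = 21); mulch uses 72 of 72 (binding); soil uses 56 of 56 (binding); crew uses 68 of 71 (slack = 3).
Slack constraints have shadow price 0 (complementary slackness).
Dual feasibility on the basic columns requires 6·y_mulch + 2·y_soil = 42, 4·y_mulch + 4·y_soil = 44.
Solving: y_mulch = 5, y_soil = 6.
Δz = y_soil·Δb = 6 × (4) = 24, so new z* = 696 + 24 = 720.

720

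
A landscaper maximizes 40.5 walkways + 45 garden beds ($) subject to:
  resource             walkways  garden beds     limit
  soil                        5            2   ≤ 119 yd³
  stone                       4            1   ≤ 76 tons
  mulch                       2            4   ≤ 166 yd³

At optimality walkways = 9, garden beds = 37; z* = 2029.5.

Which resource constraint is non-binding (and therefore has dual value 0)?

soil: 119/119 (binding)
stone: 73/76 (slack 3)
mulch: 166/166 (binding)
By complementary slackness, a constraint with positive slack has shadow price 0 → stone.

stone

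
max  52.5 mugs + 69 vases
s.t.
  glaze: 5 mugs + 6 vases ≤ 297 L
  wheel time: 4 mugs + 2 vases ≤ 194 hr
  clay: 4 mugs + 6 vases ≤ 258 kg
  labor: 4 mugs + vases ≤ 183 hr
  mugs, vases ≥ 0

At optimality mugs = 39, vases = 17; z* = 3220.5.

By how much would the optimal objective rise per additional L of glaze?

6.5

Binding: glaze and clay. Non-binding: wheel time (4 unused), labor (10 unused).
Since wheel time, labor are not tight, their duals are 0.
The binding rows give the dual system: 5·y_glaze + 4·y_clay = 52.5 and 6·y_glaze + 6·y_clay = 69.
Solving: y_glaze = 6.5, y_clay = 5.
Shadow price of glaze = 6.5.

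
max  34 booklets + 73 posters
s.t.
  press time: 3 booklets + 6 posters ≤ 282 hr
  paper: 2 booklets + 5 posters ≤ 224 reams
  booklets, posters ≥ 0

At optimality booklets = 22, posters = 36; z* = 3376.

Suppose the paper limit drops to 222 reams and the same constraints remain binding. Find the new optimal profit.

3366

Check each constraint at x*: press time 282/282 (tight); paper 224/224 (tight).
Dual feasibility on the basic columns requires 3·y_press time + 2·y_paper = 34, 6·y_press time + 5·y_paper = 73.
Solving: y_press time = 8, y_paper = 5.
Δz = y_paper·Δb = 5 × (-2) = -10, so new z* = 3376 − 10 = 3366.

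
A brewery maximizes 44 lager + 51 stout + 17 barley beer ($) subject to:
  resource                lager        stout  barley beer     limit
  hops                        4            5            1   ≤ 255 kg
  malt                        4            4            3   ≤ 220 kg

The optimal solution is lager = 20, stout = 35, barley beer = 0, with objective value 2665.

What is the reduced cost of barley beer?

Both hops and malt are binding at x*.
The binding rows give the dual system: 4·y_hops + 4·y_malt = 44 and 5·y_hops + 4·y_malt = 51.
→ y_hops = 7 and y_malt = 4.
Reduced cost of barley beer: c₃ − yᵀa₃ = 17 − (7·1 + 4·3) = 17 − 19 = -2.

-2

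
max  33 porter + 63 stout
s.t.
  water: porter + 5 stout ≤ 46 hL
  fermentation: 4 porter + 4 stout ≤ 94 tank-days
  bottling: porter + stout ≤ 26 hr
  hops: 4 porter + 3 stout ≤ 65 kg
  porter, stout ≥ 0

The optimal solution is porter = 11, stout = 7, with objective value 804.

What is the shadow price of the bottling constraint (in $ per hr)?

0

Binding: water and hops. Non-binding: fermentation (22 unused), bottling (8 unused).
Slack constraints have shadow price 0 (complementary slackness).
From A_Bᵀ y = c: 1·y_water + 4·y_hops = 33; 5·y_water + 3·y_hops = 63.
This yields shadow prices y_water = 9, y_hops = 6.
Shadow price of bottling = 0.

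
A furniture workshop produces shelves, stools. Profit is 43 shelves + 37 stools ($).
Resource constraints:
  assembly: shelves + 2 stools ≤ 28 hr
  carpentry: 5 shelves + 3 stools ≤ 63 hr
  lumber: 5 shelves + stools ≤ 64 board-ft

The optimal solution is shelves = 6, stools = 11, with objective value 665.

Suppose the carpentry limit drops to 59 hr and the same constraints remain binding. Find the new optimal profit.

637

Check each constraint at x*: assembly 28/28 (tight); carpentry 63/63 (tight); lumber 41/64 (slack 23).
Slack constraints have shadow price 0 (complementary slackness).
Dual feasibility on the basic columns requires 1·y_assembly + 5·y_carpentry = 43, 2·y_assembly + 3·y_carpentry = 37.
Solving: y_assembly = 8, y_carpentry = 7.
Δz = y_carpentry·Δb = 7 × (-4) = -28, so new z* = 665 − 28 = 637.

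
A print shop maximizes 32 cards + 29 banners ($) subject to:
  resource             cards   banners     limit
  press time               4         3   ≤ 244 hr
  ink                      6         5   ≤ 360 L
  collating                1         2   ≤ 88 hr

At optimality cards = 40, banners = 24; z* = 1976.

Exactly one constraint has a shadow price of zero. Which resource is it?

press time

press time: 232/244 (slack 12)
ink: 360/360 (binding)
collating: 88/88 (binding)
By complementary slackness, a constraint with positive slack has shadow price 0 → press time.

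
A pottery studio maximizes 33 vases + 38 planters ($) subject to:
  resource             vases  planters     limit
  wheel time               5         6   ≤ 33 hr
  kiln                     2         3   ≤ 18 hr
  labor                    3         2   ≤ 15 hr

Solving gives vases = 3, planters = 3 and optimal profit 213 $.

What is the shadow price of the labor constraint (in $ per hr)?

1

At the optimum: wheel time uses 33 of 33 (binding); kiln uses 15 of 18 (slack = 3); labor uses 15 of 15 (binding).
By complementary slackness, y = 0 for the non-binding constraint.
From A_Bᵀ y = c: 5·y_wheel time + 3·y_labor = 33; 6·y_wheel time + 2·y_labor = 38.
This yields shadow prices y_wheel time = 6, y_labor = 1.
Shadow price of labor = 1.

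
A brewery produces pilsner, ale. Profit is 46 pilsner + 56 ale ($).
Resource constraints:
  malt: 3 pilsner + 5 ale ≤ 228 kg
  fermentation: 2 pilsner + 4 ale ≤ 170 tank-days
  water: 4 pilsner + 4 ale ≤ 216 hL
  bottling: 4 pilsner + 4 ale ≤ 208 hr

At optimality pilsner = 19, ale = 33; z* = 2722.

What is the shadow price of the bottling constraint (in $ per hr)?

9

Binding: fermentation and bottling. Non-binding: malt (6 unused), water (8 unused).
Slack constraints have shadow price 0 (complementary slackness).
From A_Bᵀ y = c: 2·y_fermentation + 4·y_bottling = 46; 4·y_fermentation + 4·y_bottling = 56.
This yields shadow prices y_fermentation = 5, y_bottling = 9.
Shadow price of bottling = 9.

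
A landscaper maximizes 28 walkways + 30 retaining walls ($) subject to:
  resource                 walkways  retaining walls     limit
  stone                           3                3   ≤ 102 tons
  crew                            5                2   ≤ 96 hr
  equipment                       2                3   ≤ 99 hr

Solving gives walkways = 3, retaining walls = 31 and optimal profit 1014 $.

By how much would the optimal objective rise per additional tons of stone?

8

At the optimum: stone uses 102 of 102 (binding); crew uses 77 of 96 (slack = 19); equipment uses 99 of 99 (binding).
Slack constraints have shadow price 0 (complementary slackness).
From A_Bᵀ y = c: 3·y_stone + 2·y_equipment = 28; 3·y_stone + 3·y_equipment = 30.
Solving: y_stone = 8, y_equipment = 2.
Shadow price of stone = 8.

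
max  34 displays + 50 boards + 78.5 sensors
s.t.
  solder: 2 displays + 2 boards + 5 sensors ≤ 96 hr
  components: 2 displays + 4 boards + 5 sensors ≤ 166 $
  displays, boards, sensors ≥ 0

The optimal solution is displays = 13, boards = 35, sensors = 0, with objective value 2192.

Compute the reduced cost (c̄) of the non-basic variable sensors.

At the optimum: solder uses 96 of 96 (binding); components uses 166 of 166 (binding).
Dual feasibility on the basic columns requires 2·y_solder + 2·y_components = 34, 2·y_solder + 4·y_components = 50.
Solving: y_solder = 9, y_components = 8.
Reduced cost of sensors: c₃ − yᵀa₃ = 78.5 − (9·5 + 8·5) = 78.5 − 85 = -6.5.

-6.5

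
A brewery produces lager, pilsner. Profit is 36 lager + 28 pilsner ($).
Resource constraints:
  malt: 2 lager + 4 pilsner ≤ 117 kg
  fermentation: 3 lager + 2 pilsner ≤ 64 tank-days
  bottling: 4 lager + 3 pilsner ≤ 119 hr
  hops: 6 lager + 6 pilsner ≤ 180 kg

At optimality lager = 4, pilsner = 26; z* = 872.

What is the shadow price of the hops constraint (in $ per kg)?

Binding: fermentation and hops. Non-binding: malt (5 unused), bottling (25 unused).
Slack constraints have shadow price 0 (complementary slackness).
The binding rows give the dual system: 3·y_fermentation + 6·y_hops = 36 and 2·y_fermentation + 6·y_hops = 28.
Solving: y_fermentation = 8, y_hops = 2.
Shadow price of hops = 2.

2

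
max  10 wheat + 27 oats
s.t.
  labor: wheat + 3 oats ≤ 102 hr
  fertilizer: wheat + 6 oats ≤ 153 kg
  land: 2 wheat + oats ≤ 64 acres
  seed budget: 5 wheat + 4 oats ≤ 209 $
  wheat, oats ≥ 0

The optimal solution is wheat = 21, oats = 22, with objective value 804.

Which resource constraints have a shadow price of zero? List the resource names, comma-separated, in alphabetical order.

labor: 87/102 (slack 15)
fertilizer: 153/153 (binding)
land: 64/64 (binding)
seed budget: 193/209 (slack 16)
By complementary slackness, a constraint with positive slack has shadow price 0 → labor, seed budget.

labor, seed budget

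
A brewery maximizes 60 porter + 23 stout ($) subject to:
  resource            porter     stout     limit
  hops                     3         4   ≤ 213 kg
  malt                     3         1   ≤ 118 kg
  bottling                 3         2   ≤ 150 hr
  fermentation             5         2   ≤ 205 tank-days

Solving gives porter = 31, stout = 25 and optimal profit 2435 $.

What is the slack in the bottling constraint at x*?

7

bottling used = 3·31 + 2·25 = 143; slack = 150 − 143 = 7.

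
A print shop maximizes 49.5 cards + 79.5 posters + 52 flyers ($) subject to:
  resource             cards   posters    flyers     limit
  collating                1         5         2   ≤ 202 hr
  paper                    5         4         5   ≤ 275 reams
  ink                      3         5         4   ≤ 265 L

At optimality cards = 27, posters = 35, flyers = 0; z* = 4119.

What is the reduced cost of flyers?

-7

Check each constraint at x*: collating 202/202 (tight); paper 275/275 (tight); ink 256/265 (slack 9).
Slack constraints have shadow price 0 (complementary slackness).
From A_Bᵀ y = c: 1·y_collating + 5·y_paper = 49.5; 5·y_collating + 4·y_paper = 79.5.
→ y_collating = 9.5 and y_paper = 8.
Reduced cost of flyers: c₃ − yᵀa₃ = 52 − (9.5·2 + 8·5) = 52 − 59 = -7.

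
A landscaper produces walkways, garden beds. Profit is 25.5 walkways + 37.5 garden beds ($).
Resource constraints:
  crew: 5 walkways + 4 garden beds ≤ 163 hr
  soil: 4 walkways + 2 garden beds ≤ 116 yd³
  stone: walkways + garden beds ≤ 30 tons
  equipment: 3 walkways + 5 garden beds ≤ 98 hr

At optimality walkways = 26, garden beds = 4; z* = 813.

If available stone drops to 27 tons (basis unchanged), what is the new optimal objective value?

Binding: stone and equipment. Non-binding: crew (17 unused), soil (4 unused).
Slack constraints have shadow price 0 (complementary slackness).
Dual feasibility on the basic columns requires 1·y_stone + 3·y_equipment = 25.5, 1·y_stone + 5·y_equipment = 37.5.
Solving: y_stone = 7.5, y_equipment = 6.
Δz = y_stone·Δb = 7.5 × (-3) = -22.5, so new z* = 813 − 22.5 = 790.5.

790.5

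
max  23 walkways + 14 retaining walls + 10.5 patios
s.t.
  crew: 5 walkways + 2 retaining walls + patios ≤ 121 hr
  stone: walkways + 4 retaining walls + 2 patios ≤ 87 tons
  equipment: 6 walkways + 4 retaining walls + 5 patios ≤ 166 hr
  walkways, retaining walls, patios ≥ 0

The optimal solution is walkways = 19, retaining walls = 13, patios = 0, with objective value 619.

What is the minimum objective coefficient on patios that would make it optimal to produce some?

16

Check each constraint at x*: crew 121/121 (tight); stone 71/87 (slack 16); equipment 166/166 (tight).
Slack constraints have shadow price 0 (complementary slackness).
Dual feasibility on the basic columns requires 5·y_crew + 6·y_equipment = 23, 2·y_crew + 4·y_equipment = 14.
→ y_crew = 1 and y_equipment = 3.
patios enters the basis when its profit ≥ yᵀa₃ = 1·1 + 3·5 = 16.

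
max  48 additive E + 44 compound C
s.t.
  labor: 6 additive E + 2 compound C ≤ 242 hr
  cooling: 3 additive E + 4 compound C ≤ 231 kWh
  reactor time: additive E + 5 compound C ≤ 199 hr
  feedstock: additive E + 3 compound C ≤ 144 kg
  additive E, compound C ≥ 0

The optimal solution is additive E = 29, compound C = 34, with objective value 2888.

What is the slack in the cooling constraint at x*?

8

cooling used = 3·29 + 4·34 = 223; slack = 231 − 223 = 8.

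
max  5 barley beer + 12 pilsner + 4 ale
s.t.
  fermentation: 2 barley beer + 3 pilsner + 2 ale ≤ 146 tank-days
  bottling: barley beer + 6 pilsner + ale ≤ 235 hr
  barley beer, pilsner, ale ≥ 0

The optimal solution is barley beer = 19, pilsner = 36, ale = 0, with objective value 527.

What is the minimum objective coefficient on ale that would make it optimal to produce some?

5

Check each constraint at x*: fermentation 146/146 (tight); bottling 235/235 (tight).
From A_Bᵀ y = c: 2·y_fermentation + 1·y_bottling = 5; 3·y_fermentation + 6·y_bottling = 12.
Solving: y_fermentation = 2, y_bottling = 1.
ale enters the basis when its profit ≥ yᵀa₃ = 2·2 + 1·1 = 5.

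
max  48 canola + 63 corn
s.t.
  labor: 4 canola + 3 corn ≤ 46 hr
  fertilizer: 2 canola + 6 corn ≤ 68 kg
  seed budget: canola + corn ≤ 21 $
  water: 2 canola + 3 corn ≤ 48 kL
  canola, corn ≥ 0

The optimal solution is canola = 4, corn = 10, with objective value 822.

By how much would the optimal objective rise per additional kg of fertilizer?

Binding: labor and fertilizer. Non-binding: seed budget (7 unused), water (10 unused).
Since seed budget, water are not tight, their duals are 0.
From A_Bᵀ y = c: 4·y_labor + 2·y_fertilizer = 48; 3·y_labor + 6·y_fertilizer = 63.
Solving: y_labor = 9, y_fertilizer = 6.
Shadow price of fertilizer = 6.

6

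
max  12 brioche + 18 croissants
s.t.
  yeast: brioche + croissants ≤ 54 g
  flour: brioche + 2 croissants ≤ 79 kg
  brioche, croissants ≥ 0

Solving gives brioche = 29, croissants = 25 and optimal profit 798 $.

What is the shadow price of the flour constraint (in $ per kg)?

6

Check each constraint at x*: yeast 54/54 (tight); flour 79/79 (tight).
From A_Bᵀ y = c: 1·y_yeast + 1·y_flour = 12; 1·y_yeast + 2·y_flour = 18.
Solving: y_yeast = 6, y_flour = 6.
Shadow price of flour = 6.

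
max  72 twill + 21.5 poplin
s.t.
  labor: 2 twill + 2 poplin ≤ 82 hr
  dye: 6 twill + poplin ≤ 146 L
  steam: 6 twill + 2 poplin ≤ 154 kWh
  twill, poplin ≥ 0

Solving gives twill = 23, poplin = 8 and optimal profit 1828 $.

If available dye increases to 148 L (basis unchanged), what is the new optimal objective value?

1833

Check each constraint at x*: labor 62/82 (slack 20); dye 146/146 (tight); steam 154/154 (tight).
By complementary slackness, y = 0 for the non-binding constraint.
From A_Bᵀ y = c: 6·y_dye + 6·y_steam = 72; 1·y_dye + 2·y_steam = 21.5.
This yields shadow prices y_dye = 2.5, y_steam = 9.5.
Δz = y_dye·Δb = 2.5 × (2) = 5, so new z* = 1828 + 5 = 1833.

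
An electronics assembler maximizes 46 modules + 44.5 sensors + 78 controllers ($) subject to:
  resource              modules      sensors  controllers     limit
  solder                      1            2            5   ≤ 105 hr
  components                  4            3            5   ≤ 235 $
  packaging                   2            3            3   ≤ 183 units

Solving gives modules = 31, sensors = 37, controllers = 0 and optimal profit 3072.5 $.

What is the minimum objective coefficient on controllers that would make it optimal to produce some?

Check each constraint at x*: solder 105/105 (tight); components 235/235 (tight); packaging 173/183 (slack 10).
Slack constraints have shadow price 0 (complementary slackness).
The binding rows give the dual system: 1·y_solder + 4·y_components = 46 and 2·y_solder + 3·y_components = 44.5.
Solving: y_solder = 8, y_components = 9.5.
controllers enters the basis when its profit ≥ yᵀa₃ = 8·5 + 9.5·5 = 87.5.

87.5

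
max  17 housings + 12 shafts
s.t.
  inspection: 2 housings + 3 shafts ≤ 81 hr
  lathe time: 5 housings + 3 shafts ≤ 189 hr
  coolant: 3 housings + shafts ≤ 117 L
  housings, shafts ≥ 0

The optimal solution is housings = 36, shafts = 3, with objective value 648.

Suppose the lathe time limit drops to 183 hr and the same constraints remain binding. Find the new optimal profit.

At the optimum: inspection uses 81 of 81 (binding); lathe time uses 189 of 189 (binding); coolant uses 111 of 117 (slack = 6).
Since coolant is not tight, its dual is 0.
The binding rows give the dual system: 2·y_inspection + 5·y_lathe time = 17 and 3·y_inspection + 3·y_lathe time = 12.
→ y_inspection = 1 and y_lathe time = 3.
Δz = y_lathe time·Δb = 3 × (-6) = -18, so new z* = 648 − 18 = 630.

630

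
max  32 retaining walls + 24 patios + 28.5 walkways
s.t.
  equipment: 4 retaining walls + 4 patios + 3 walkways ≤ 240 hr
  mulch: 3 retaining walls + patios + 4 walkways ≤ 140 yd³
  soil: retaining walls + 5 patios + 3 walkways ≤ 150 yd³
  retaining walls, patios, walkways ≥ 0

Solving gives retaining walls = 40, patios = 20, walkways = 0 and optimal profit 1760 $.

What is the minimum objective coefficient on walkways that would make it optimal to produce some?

At the optimum: equipment uses 240 of 240 (binding); mulch uses 140 of 140 (binding); soil uses 140 of 150 (slack = 10).
By complementary slackness, y = 0 for the non-binding constraint.
Dual feasibility on the basic columns requires 4·y_equipment + 3·y_mulch = 32, 4·y_equipment + 1·y_mulch = 24.
Solving: y_equipment = 5, y_mulch = 4.
walkways enters the basis when its profit ≥ yᵀa₃ = 5·3 + 4·4 = 31.

31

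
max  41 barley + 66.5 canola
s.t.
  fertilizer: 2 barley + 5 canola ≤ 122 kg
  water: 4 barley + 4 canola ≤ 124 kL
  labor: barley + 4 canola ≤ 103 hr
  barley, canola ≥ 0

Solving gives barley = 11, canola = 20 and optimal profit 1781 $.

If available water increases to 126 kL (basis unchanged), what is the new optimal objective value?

1793

At the optimum: fertilizer uses 122 of 122 (binding); water uses 124 of 124 (binding); labor uses 91 of 103 (slack = 12).
Since labor is not tight, its dual is 0.
From A_Bᵀ y = c: 2·y_fertilizer + 4·y_water = 41; 5·y_fertilizer + 4·y_water = 66.5.
This yields shadow prices y_fertilizer = 8.5, y_water = 6.
Δz = y_water·Δb = 6 × (2) = 12, so new z* = 1781 + 12 = 1793.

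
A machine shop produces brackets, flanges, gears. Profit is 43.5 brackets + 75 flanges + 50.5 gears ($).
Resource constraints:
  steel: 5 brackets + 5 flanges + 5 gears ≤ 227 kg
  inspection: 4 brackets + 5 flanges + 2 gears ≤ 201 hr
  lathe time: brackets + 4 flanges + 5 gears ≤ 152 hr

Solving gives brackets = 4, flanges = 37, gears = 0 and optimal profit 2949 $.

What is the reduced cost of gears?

At the optimum: steel uses 205 of 227 (slack = 22); inspection uses 201 of 201 (binding); lathe time uses 152 of 152 (binding).
Since steel is not tight, its dual is 0.
Dual feasibility on the basic columns requires 4·y_inspection + 1·y_lathe time = 43.5, 5·y_inspection + 4·y_lathe time = 75.
→ y_inspection = 9 and y_lathe time = 7.5.
Reduced cost of gears: c₃ − yᵀa₃ = 50.5 − (9·2 + 7.5·5) = 50.5 − 55.5 = -5.

-5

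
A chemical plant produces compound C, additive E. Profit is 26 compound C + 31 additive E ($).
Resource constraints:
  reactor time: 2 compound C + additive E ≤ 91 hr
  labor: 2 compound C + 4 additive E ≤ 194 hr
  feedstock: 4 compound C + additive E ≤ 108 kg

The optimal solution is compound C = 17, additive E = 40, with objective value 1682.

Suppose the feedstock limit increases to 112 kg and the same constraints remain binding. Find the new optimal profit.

At the optimum: reactor time uses 74 of 91 (slack = 17); labor uses 194 of 194 (binding); feedstock uses 108 of 108 (binding).
Since reactor time is not tight, its dual is 0.
Dual feasibility on the basic columns requires 2·y_labor + 4·y_feedstock = 26, 4·y_labor + 1·y_feedstock = 31.
→ y_labor = 7 and y_feedstock = 3.
Δz = y_feedstock·Δb = 3 × (4) = 12, so new z* = 1682 + 12 = 1694.

1694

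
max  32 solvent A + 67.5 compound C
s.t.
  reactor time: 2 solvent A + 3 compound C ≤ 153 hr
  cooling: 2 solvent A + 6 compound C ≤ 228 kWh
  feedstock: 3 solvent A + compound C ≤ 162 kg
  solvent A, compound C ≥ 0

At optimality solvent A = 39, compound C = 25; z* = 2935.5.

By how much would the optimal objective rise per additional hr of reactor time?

9.5

At the optimum: reactor time uses 153 of 153 (binding); cooling uses 228 of 228 (binding); feedstock uses 142 of 162 (slack = 20).
By complementary slackness, y = 0 for the non-binding constraint.
Dual feasibility on the basic columns requires 2·y_reactor time + 2·y_cooling = 32, 3·y_reactor time + 6·y_cooling = 67.5.
→ y_reactor time = 9.5 and y_cooling = 6.5.
Shadow price of reactor time = 9.5.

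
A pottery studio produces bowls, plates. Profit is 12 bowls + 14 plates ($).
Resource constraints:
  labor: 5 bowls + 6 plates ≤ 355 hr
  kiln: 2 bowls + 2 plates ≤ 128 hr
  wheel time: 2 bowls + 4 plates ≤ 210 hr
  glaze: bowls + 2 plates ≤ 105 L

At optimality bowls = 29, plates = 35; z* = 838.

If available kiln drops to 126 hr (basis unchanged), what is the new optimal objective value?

836

Check each constraint at x*: labor 355/355 (tight); kiln 128/128 (tight); wheel time 198/210 (slack 12); glaze 99/105 (slack 6).
Slack constraints have shadow price 0 (complementary slackness).
The binding rows give the dual system: 5·y_labor + 2·y_kiln = 12 and 6·y_labor + 2·y_kiln = 14.
Solving: y_labor = 2, y_kiln = 1.
Δz = y_kiln·Δb = 1 × (-2) = -2, so new z* = 838 − 2 = 836.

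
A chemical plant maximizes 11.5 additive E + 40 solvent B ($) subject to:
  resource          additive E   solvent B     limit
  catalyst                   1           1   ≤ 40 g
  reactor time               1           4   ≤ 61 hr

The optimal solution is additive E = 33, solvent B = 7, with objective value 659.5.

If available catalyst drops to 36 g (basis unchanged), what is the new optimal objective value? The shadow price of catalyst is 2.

Δb = -4, so new z* = 659.5 + (2)·(-4) = 659.5 − 8 = 651.5.

651.5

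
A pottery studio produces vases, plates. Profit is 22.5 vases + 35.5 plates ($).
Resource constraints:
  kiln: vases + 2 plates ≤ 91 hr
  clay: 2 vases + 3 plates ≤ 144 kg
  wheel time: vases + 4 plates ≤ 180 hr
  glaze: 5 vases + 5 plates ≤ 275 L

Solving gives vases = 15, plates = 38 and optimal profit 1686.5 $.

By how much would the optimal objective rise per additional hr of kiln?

3.5

Binding: kiln and clay. Non-binding: wheel time (13 unused), glaze (10 unused).
Slack constraints have shadow price 0 (complementary slackness).
The binding rows give the dual system: 1·y_kiln + 2·y_clay = 22.5 and 2·y_kiln + 3·y_clay = 35.5.
→ y_kiln = 3.5 and y_clay = 9.5.
Shadow price of kiln = 3.5.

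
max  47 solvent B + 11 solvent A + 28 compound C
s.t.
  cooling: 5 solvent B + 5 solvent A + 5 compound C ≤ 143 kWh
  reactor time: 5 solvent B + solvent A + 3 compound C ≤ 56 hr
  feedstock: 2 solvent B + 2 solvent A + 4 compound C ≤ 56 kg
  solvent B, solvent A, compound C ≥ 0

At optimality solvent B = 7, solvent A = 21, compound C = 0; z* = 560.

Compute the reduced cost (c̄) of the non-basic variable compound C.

Binding: reactor time and feedstock. Non-binding: cooling (3 unused).
By complementary slackness, y = 0 for the non-binding constraint.
Dual feasibility on the basic columns requires 5·y_reactor time + 2·y_feedstock = 47, 1·y_reactor time + 2·y_feedstock = 11.
Solving: y_reactor time = 9, y_feedstock = 1.
Reduced cost of compound C: c₃ − yᵀa₃ = 28 − (9·3 + 1·4) = 28 − 31 = -3.

-3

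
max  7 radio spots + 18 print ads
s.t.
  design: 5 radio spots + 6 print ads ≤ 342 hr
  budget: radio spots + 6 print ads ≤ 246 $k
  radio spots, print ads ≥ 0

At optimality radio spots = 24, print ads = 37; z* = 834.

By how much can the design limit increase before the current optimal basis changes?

888

Binding constraints: design, budget. The basis is B = [[5,6],[1,6]] with det 24.
Per unit increase in design, x* moves by d = (0.25, -0.0417).
The basis stays optimal until print ads reaches 0; allowable increase = 888 hr.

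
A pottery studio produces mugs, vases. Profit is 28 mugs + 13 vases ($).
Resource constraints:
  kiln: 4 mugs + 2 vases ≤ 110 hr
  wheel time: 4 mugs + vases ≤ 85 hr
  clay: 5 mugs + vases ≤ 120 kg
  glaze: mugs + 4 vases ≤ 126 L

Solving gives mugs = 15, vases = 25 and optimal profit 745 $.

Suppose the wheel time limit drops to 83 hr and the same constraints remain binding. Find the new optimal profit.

Check each constraint at x*: kiln 110/110 (tight); wheel time 85/85 (tight); clay 100/120 (slack 20); glaze 115/126 (slack 11).
Since clay, glaze are not tight, their duals are 0.
From A_Bᵀ y = c: 4·y_kiln + 4·y_wheel time = 28; 2·y_kiln + 1·y_wheel time = 13.
→ y_kiln = 6 and y_wheel time = 1.
Δz = y_wheel time·Δb = 1 × (-2) = -2, so new z* = 745 − 2 = 743.

743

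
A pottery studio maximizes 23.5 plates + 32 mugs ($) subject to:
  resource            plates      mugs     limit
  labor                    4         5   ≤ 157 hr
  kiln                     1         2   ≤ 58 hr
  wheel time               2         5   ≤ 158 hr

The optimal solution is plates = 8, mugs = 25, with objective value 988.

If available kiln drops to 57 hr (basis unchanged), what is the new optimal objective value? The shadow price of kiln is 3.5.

984.5

Δb = -1, so new z* = 988 + (3.5)·(-1) = 988 − 3.5 = 984.5.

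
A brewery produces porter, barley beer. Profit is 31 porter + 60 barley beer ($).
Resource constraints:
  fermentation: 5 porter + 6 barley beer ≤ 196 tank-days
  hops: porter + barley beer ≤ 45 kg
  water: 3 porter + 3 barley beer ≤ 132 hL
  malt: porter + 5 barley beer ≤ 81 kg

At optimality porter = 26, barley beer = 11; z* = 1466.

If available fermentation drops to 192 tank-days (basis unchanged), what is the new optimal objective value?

1446

At the optimum: fermentation uses 196 of 196 (binding); hops uses 37 of 45 (slack = 8); water uses 111 of 132 (slack = 21); malt uses 81 of 81 (binding).
By complementary slackness, y = 0 for the non-binding constraints.
From A_Bᵀ y = c: 5·y_fermentation + 1·y_malt = 31; 6·y_fermentation + 5·y_malt = 60.
This yields shadow prices y_fermentation = 5, y_malt = 6.
Δz = y_fermentation·Δb = 5 × (-4) = -20, so new z* = 1466 − 20 = 1446.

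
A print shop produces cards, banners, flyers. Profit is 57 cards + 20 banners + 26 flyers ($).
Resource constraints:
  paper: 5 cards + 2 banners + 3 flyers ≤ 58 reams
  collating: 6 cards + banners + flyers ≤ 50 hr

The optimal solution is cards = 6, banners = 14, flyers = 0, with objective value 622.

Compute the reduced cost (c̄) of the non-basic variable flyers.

-3

Both paper and collating are binding at x*.
Dual feasibility on the basic columns requires 5·y_paper + 6·y_collating = 57, 2·y_paper + 1·y_collating = 20.
Solving: y_paper = 9, y_collating = 2.
Reduced cost of flyers: c₃ − yᵀa₃ = 26 − (9·3 + 2·1) = 26 − 29 = -3.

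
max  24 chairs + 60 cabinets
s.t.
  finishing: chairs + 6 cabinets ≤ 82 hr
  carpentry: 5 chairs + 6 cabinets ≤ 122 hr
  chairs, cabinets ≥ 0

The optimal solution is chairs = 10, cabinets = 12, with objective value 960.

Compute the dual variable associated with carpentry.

At the optimum: finishing uses 82 of 82 (binding); carpentry uses 122 of 122 (binding).
Dual feasibility on the basic columns requires 1·y_finishing + 5·y_carpentry = 24, 6·y_finishing + 6·y_carpentry = 60.
→ y_finishing = 6.5 and y_carpentry = 3.5.
Shadow price of carpentry = 3.5.

3.5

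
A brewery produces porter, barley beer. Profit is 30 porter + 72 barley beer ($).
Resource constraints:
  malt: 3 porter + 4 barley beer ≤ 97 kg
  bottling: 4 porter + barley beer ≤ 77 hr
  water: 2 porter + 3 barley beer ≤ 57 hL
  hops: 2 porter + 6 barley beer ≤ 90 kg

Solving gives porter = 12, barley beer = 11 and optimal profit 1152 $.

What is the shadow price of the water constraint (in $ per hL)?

Binding: water and hops. Non-binding: malt (17 unused), bottling (18 unused).
By complementary slackness, y = 0 for the non-binding constraints.
The binding rows give the dual system: 2·y_water + 2·y_hops = 30 and 3·y_water + 6·y_hops = 72.
This yields shadow prices y_water = 6, y_hops = 9.
Shadow price of water = 6.

6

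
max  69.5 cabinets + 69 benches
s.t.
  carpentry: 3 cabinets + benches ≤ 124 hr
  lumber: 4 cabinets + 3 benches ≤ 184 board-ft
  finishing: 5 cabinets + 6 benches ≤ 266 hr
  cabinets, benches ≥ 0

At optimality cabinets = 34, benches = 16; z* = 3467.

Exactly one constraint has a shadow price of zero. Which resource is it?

carpentry

carpentry: 118/124 (slack 6)
lumber: 184/184 (binding)
finishing: 266/266 (binding)
By complementary slackness, a constraint with positive slack has shadow price 0 → carpentry.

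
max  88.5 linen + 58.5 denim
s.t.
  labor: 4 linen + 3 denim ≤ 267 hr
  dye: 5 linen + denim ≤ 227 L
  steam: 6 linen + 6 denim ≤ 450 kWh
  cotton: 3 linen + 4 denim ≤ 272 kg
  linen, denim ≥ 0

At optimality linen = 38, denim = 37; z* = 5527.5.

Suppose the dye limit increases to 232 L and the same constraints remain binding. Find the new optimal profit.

5565

At the optimum: labor uses 263 of 267 (slack = 4); dye uses 227 of 227 (binding); steam uses 450 of 450 (binding); cotton uses 262 of 272 (slack = 10).
Since labor, cotton are not tight, their duals are 0.
The binding rows give the dual system: 5·y_dye + 6·y_steam = 88.5 and 1·y_dye + 6·y_steam = 58.5.
Solving: y_dye = 7.5, y_steam = 8.5.
Δz = y_dye·Δb = 7.5 × (5) = 37.5, so new z* = 5527.5 + 37.5 = 5565.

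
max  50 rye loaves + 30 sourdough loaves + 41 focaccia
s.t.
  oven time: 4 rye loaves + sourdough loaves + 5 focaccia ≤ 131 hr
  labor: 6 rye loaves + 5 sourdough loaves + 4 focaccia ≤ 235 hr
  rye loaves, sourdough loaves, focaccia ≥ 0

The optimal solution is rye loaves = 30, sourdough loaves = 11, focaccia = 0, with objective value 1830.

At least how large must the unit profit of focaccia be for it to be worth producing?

At the optimum: oven time uses 131 of 131 (binding); labor uses 235 of 235 (binding).
The binding rows give the dual system: 4·y_oven time + 6·y_labor = 50 and 1·y_oven time + 5·y_labor = 30.
→ y_oven time = 5 and y_labor = 5.
focaccia enters the basis when its profit ≥ yᵀa₃ = 5·5 + 5·4 = 45.

45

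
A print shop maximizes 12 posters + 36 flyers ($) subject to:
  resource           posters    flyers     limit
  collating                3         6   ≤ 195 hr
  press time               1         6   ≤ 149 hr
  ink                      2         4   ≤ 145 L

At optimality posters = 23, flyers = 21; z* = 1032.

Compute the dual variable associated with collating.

3

At the optimum: collating uses 195 of 195 (binding); press time uses 149 of 149 (binding); ink uses 130 of 145 (slack = 15).
By complementary slackness, y = 0 for the non-binding constraint.
From A_Bᵀ y = c: 3·y_collating + 1·y_press time = 12; 6·y_collating + 6·y_press time = 36.
→ y_collating = 3 and y_press time = 3.
Shadow price of collating = 3.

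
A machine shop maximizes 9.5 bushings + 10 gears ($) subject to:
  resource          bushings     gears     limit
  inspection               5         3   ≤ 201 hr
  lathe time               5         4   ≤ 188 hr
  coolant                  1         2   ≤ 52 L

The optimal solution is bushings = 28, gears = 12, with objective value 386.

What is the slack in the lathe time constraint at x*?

0

lathe time used = 5·28 + 4·12 = 188; slack = 188 − 188 = 0.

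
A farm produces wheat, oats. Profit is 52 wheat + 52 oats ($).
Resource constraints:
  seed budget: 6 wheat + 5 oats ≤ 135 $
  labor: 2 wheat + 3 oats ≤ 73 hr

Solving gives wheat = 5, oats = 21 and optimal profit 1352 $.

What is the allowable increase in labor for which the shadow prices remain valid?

8

Binding constraints: seed budget, labor. The basis is B = [[6,5],[2,3]] with det 8.
Per unit increase in labor, x* moves by d = (-0.625, 0.75).
The basis stays optimal until wheat reaches 0; allowable increase = 8 hr.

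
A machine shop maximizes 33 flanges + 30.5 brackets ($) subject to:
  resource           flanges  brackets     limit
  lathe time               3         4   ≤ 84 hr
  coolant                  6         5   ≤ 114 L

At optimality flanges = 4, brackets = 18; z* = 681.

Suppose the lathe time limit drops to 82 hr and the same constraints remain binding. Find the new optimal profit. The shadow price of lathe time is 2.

677

Δb = -2, so new z* = 681 + (2)·(-2) = 681 − 4 = 677.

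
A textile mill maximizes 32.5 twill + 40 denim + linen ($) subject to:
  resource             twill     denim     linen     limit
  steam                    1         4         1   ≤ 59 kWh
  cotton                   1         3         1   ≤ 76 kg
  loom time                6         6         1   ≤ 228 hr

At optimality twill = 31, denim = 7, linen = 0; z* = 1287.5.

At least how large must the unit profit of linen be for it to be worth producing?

7.5

Check each constraint at x*: steam 59/59 (tight); cotton 52/76 (slack 24); loom time 228/228 (tight).
Since cotton is not tight, its dual is 0.
Dual feasibility on the basic columns requires 1·y_steam + 6·y_loom time = 32.5, 4·y_steam + 6·y_loom time = 40.
Solving: y_steam = 2.5, y_loom time = 5.
linen enters the basis when its profit ≥ yᵀa₃ = 2.5·1 + 5·1 = 7.5.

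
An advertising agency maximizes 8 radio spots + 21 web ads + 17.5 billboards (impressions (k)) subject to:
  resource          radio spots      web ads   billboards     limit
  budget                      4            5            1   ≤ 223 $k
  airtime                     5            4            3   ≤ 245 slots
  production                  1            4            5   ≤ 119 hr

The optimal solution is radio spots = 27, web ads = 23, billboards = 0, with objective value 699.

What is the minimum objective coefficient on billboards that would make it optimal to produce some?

At the optimum: budget uses 223 of 223 (binding); airtime uses 227 of 245 (slack = 18); production uses 119 of 119 (binding).
Slack constraints have shadow price 0 (complementary slackness).
Dual feasibility on the basic columns requires 4·y_budget + 1·y_production = 8, 5·y_budget + 4·y_production = 21.
→ y_budget = 1 and y_production = 4.
billboards enters the basis when its profit ≥ yᵀa₃ = 1·1 + 4·5 = 21.

21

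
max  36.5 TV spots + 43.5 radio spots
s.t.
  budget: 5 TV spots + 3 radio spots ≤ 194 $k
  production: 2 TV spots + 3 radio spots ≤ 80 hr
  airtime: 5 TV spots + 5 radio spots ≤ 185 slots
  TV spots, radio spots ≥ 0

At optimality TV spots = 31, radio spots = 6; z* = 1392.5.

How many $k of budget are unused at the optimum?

21

budget used = 5·31 + 3·6 = 173; slack = 194 − 173 = 21.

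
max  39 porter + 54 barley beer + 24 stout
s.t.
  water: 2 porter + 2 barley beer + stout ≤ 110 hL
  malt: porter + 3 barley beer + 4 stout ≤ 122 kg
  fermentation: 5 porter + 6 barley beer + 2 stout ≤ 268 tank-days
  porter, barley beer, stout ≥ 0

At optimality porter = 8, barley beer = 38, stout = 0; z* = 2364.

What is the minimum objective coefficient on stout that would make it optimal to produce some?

Binding: malt and fermentation. Non-binding: water (18 unused).
Since water is not tight, its dual is 0.
Dual feasibility on the basic columns requires 1·y_malt + 5·y_fermentation = 39, 3·y_malt + 6·y_fermentation = 54.
This yields shadow prices y_malt = 4, y_fermentation = 7.
stout enters the basis when its profit ≥ yᵀa₃ = 4·4 + 7·2 = 30.

30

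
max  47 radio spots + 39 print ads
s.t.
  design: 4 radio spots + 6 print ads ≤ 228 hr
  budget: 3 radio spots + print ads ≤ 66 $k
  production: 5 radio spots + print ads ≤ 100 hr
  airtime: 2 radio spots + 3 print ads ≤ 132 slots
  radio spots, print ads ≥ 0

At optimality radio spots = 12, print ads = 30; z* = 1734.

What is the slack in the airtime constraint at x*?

airtime used = 2·12 + 3·30 = 114; slack = 132 − 114 = 18.

18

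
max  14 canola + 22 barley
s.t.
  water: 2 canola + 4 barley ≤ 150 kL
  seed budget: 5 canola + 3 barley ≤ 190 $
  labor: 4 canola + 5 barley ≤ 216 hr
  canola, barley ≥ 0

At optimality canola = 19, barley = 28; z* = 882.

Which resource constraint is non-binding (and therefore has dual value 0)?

seed budget

water: 150/150 (binding)
seed budget: 179/190 (slack 11)
labor: 216/216 (binding)
By complementary slackness, a constraint with positive slack has shadow price 0 → seed budget.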